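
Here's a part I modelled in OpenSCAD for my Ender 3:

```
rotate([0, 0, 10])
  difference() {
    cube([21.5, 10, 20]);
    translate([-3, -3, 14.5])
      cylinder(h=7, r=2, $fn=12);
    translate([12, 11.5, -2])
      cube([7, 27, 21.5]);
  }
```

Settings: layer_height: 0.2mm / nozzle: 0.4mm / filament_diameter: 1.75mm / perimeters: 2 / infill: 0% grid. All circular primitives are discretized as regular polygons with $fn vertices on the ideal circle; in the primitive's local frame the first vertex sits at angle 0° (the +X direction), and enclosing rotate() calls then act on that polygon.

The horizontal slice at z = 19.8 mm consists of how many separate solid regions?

At z = 19.8 mm: the cube is present — its section is the full 21.5×10 rectangle; the cylinder at (-3, -3): section is a regular 12-gon, circumradius r=2; the cube at (12, 11.5) is not intersected at this z (z outside [-2, 19.5]); Subtracting the remaining from the first: starting from the 21.5×10 cube, the r=2 cylinder at (-3, -3) misses the remaining region (no effect) — 1 connected region; (rotated 10° about Z; rotation is an isometry so areas/perimeters/island counts are preserved). The result has 1 disconnected region.

1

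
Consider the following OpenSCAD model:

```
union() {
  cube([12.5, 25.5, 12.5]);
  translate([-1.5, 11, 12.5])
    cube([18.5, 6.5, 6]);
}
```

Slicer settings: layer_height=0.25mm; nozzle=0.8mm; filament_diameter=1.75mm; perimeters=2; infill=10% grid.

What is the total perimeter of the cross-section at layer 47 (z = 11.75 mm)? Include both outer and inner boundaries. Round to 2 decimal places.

At z = 11.75 mm: the cube is present — its section is the full 12.5×25.5 rectangle (perimeter 76.00 mm); the cube at (-1.5, 11) is not intersected at this z (z outside [12.5, 18.5]); Combining (union): only the 12.5×25.5 cube is present, so the union is just that shape — boundary = 76.00 mm. Overall, the cross-section is a single solid region. Total boundary length (outer) = 76.00 mm.

76.00 mm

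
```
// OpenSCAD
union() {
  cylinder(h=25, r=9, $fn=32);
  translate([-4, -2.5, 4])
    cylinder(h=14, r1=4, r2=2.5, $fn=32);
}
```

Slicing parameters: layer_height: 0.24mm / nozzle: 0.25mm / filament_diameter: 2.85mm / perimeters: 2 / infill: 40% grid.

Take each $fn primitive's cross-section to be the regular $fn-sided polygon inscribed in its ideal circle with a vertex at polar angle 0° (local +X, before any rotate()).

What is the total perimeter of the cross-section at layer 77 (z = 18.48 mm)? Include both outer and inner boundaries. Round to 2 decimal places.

At z = 18.48 mm: the cylinder: section is a regular 32-gon, circumradius r=9 (perimeter = 2·32·9.000·sin(180°/32) = 56.46 mm); the cone at (-4, -2.5) is absent (z outside [4, 18]); Taking the union: only the r=9 cylinder is present, so the union is just that shape — boundary = 56.46 mm. Overall, the cross-section is a single solid region. Total boundary length (outer) = 56.46 mm.

56.46 mm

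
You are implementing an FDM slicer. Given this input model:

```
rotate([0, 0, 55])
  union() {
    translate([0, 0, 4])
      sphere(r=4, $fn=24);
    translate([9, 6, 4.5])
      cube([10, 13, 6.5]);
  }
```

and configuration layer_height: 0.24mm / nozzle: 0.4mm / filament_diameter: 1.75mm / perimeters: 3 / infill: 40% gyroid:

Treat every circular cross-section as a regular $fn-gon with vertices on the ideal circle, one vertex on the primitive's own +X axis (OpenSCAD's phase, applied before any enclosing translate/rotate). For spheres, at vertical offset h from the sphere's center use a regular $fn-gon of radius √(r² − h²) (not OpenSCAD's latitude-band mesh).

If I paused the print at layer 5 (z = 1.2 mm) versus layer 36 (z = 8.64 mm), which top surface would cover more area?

Layer 5 (z = 1.2): the r=4 sphere contributes a regular 24-gon of circumradius √(4²−2.8²) = 2.857 (area = (24/2)·2.857²·sin(360°/24) = 25.34 mm²); the cube at (9, 6) does not reach this height (z outside [4.5, 11]); Taking the union: only the r=4 sphere is present, so the union is just that shape — area = 25.34 mm²; (rotated 55° about Z; rotation is an isometry so areas/perimeters/island counts are preserved). So its area = 25.34 mm². Layer 36 (z = 8.64): the sphere is absent (|z−center|=4.640 > r=4); the 10×13 cube at (9, 6) contributes its full rectangle (area 130.00 mm²); Combining (union): only the 10×13 cube at (9, 6) is present, so the union is just that shape — area = 130.00 mm²; (rotated 55° about Z; rotation is an isometry so areas/perimeters/island counts are preserved). So its area = 130.00 mm². Layer 36 is larger (130.00 vs 25.34 mm²).

layer 36 (z = 8.64 mm)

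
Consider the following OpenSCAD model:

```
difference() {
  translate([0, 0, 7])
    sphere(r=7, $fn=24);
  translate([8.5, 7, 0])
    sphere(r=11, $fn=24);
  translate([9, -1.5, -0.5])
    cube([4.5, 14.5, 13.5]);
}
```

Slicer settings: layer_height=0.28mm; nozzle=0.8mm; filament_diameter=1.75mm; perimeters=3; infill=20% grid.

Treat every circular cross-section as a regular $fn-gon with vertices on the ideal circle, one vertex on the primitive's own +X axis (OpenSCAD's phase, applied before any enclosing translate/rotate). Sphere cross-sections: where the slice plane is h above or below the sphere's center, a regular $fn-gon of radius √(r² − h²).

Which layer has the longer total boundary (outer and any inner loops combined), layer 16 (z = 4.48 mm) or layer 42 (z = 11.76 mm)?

Layer 16 (z = 4.48): the sphere: section is a regular 24-gon, circumradius = √(r²−h²) = √(7²−2.52²) = 6.531 (perimeter = 2·24·6.531·sin(180°/24) = 40.92 mm); the sphere at (8.5, 7): section is a regular 24-gon, circumradius = √(r²−h²) = √(11²−4.48²) = 10.046 (perimeter = 2·24·10.046·sin(180°/24) = 62.94 mm); the cube at (9, -1.5) is present — its section is the full 4.5×14.5 rectangle (perimeter 38.00 mm); After the difference (first − rest): starting from the r=7 sphere, the r=11 sphere at (8.5, 7) partially overlaps it — only the 44.73 mm² overlap (of its 313.47 mm²) is removed, clipping the outline; the 4.5×14.5 cube at (9, -1.5) misses the remaining region (no effect) — boundary = 38.85 mm. So its perimeter = 38.85 mm. Layer 42 (z = 11.76): the r=7 sphere slices to a regular 24-gon of circumradius 5.132 (√(r²−h²) with h=4.76 from center) (perimeter = 2·24·5.132·sin(180°/24) = 32.16 mm); the sphere at (8.5, 7) is absent (|z−center|=11.760 > r=11); the 4.5×14.5 cube at (9, -1.5) contributes its full rectangle (perimeter 38.00 mm); Taking the first minus the rest: starting from the r=7 sphere, the 4.5×14.5 cube at (9, -1.5) misses the remaining region (no effect) — boundary = 32.16 mm. So its perimeter = 32.16 mm. Layer 16 is larger (38.85 vs 32.16 mm).

layer 16 (z = 4.48 mm)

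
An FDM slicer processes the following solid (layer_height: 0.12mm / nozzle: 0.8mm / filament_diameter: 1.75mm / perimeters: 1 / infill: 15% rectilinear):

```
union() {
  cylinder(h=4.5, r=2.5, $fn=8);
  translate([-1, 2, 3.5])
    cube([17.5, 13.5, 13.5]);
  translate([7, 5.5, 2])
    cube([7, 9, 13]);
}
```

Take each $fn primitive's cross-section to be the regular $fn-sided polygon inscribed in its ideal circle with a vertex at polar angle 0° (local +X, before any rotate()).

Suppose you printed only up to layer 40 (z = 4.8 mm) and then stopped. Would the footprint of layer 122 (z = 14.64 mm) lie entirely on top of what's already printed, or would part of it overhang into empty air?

entirely on top

Compare the two slices. At z = 4.8: the cylinder is not intersected at this z (z outside [0, 4.5]); the cube at (-1, 2) (footprint 17.5×13.5) is included at this height (area 236.25 mm²); the cube at (7, 5.5) (footprint 7×9) is included at this height (area 63.00 mm²); Combining (union): the 7×9 cube at (7, 5.5) lies entirely inside the 17.5×13.5 cube at (-1, 2), so the union is just the 17.5×13.5 cube at (-1, 2) — area = 236.25 mm². At z = 14.64: the cylinder is absent (z outside [0, 4.5]); the 17.5×13.5 cube at (-1, 2) contributes its full rectangle (area 236.25 mm²); the cube at (7, 5.5) (footprint 7×9) is included at this height (area 63.00 mm²); Combining (union): the 7×9 cube at (7, 5.5) lies entirely inside the 17.5×13.5 cube at (-1, 2), so the union is just the 17.5×13.5 cube at (-1, 2) — area = 236.25 mm². Checking containment: the cross-section at z = 14.64 is a subset of the cross-section at z = 4.8.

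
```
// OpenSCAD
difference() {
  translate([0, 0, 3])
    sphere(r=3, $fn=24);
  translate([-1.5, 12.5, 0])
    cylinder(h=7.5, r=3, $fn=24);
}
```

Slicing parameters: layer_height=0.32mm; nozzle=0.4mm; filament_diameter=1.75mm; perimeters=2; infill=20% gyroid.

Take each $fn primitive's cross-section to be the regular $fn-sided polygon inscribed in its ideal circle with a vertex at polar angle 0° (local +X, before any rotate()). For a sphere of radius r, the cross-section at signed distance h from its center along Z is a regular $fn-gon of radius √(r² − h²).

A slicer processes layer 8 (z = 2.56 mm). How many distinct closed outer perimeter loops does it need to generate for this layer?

1

At z = 2.56 mm: the sphere: section is a regular 24-gon, circumradius = √(r²−h²) = √(3²−0.44²) = 2.968; the r=3 cylinder at (-1.5, 12.5) contributes a regular 24-gon of circumradius 3; Taking the first minus the rest: starting from the r=3 sphere, the r=3 cylinder at (-1.5, 12.5) misses the remaining region (no effect) — 1 connected region. The result has 1 disconnected region.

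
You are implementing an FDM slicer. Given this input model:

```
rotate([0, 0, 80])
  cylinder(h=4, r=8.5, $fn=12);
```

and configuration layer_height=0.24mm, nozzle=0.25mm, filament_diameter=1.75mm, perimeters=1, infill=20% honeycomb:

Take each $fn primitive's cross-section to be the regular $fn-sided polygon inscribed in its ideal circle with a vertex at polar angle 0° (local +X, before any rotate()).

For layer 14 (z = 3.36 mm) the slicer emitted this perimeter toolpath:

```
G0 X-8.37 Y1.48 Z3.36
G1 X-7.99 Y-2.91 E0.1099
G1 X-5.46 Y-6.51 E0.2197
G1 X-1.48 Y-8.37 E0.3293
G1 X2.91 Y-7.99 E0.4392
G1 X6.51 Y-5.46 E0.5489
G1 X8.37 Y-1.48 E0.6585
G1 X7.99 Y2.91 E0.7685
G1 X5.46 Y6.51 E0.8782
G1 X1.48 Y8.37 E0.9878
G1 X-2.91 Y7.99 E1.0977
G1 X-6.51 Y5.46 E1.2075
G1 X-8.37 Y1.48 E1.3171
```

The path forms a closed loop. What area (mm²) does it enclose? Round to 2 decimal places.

216.75 mm²

Apply the shoelace formula to the sequence of (X, Y) vertices; enclosed area = 216.75 mm².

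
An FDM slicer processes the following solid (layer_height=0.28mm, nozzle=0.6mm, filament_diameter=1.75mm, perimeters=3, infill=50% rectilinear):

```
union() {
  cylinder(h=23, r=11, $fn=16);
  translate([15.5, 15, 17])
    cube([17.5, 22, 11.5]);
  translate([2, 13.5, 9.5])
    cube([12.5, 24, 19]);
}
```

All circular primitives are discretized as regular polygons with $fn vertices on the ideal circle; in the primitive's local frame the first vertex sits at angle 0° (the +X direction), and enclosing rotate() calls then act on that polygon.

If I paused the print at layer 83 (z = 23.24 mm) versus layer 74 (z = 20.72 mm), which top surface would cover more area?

layer 74 (z = 20.72 mm)

Layer 83 (z = 23.24): the cylinder is not intersected at this z (z outside [0, 23]); the cube at (15.5, 15) is present — its section is the full 17.5×22 rectangle (area 385.00 mm²); the 12.5×24 cube at (2, 13.5) contributes its full rectangle (area 300.00 mm²); Merging all regions: the 2 present regions are separate (no shared area or edge), so areas and boundary lengths simply add and each stays a separate island — area = 685.00 mm². So its area = 685.00 mm². Layer 74 (z = 20.72): the r=11 cylinder contributes a regular 16-gon of circumradius 11 (area = (16/2)·11.000²·sin(360°/16) = 370.44 mm²); the cube at (15.5, 15) is present — its section is the full 17.5×22 rectangle (area 385.00 mm²); the cube at (2, 13.5) is present — its section is the full 12.5×24 rectangle (area 300.00 mm²); Merging all regions: the 3 present regions are separate (no shared area or edge), so areas and boundary lengths simply add and each stays a separate island — area = 1055.44 mm². So its area = 1055.44 mm². Layer 74 is larger (1055.44 vs 685.00 mm²).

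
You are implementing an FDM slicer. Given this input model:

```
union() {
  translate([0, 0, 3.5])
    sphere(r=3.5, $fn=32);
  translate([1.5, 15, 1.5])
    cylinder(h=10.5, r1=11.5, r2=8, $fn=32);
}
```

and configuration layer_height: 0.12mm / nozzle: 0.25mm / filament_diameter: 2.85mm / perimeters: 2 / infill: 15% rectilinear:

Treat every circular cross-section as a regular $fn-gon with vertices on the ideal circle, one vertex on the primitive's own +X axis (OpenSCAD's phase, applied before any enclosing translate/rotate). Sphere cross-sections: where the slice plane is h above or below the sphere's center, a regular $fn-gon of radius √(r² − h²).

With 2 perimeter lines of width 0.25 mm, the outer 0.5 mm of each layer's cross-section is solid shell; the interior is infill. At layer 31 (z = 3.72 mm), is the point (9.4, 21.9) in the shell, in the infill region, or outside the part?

shell

At z = 3.72 mm: the r=3.5 sphere slices to a regular 32-gon of circumradius 3.493 (√(r²−h²) with h=0.22 from center); the cone at (1.5, 15): at t=0.211 of its height the radius interpolates to r₁+(r₂−r₁)t = 10.760, giving a regular 32-gon of that circumradius; Taking the union: the 2 present regions are separate (no shared area or edge), so areas and boundary lengths simply add and each stays a separate island — 2 connected regions. Overall, the cross-section has 2 separate islands. The nearest boundary edge runs (9.11, 22.61)→(10.45, 20.98); distance from the point to it = 0.22 mm. (Shell/infill is judged within the island containing the point — the largest one.) The point is inside the cross-section, 0.22 mm from the nearest boundary — within the 0.5 mm shell band (2 × 0.25).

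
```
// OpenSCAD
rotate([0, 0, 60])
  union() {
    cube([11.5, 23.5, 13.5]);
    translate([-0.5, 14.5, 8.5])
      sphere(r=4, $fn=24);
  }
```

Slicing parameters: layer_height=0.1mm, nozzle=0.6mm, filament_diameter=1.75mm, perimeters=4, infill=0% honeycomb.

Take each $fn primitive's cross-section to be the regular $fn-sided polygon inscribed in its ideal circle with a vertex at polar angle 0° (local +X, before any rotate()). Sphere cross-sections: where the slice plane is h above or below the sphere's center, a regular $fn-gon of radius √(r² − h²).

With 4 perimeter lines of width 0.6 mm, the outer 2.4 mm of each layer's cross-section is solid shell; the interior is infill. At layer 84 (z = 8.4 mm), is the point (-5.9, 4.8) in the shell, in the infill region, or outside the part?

shell

At z = 8.4 mm: the cube is present — its section is the full 11.5×23.5 rectangle; the r=4 sphere at (-0.5, 14.5) slices to a regular 24-gon of circumradius 3.999 (√(r²−h²) with h=0.1 from center); Taking the union: the regions partially overlap (shared area 20.87 mm²), so overlapping operands fuse into one piece — 1 connected region; (whole slice rotated 60° about Z — lengths, areas and connectivity unchanged). Overall, the cross-section is a single solid region. Undo the 60° rotation: the query point maps to (1.207, 7.510) in the un-rotated model frame. The nearest boundary edge runs (0.00, 0.00)→(0.00, 10.57); distance from the point to it = 1.21 mm. The point is inside the cross-section, 1.21 mm from the nearest boundary — within the 2.4 mm shell band (4 × 0.6).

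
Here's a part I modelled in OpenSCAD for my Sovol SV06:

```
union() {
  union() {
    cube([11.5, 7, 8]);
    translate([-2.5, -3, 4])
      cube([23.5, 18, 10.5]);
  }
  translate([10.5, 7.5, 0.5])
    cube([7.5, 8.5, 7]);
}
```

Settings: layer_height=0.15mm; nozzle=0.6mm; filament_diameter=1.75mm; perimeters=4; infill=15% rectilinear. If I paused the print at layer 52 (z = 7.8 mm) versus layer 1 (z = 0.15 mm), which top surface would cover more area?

layer 52 (z = 7.8 mm)

Layer 52 (z = 7.8): the cube (footprint 11.5×7) is included at this height (area 80.50 mm²); the 23.5×18 cube at (-2.5, -3) contributes its full rectangle (area 423.00 mm²); Combining (union): the 11.5×7 cube lies entirely inside the 23.5×18 cube at (-2.5, -3), so the union is just the 23.5×18 cube at (-2.5, -3) — area = 423.00 mm²; the cube at (10.5, 7.5) is not intersected at this z (z outside [0.5, 7.5]); Merging all regions: only that combined region is present, so the union is just that shape — area = 423.00 mm². So its area = 423.00 mm². Layer 1 (z = 0.15): the cube is present — its section is the full 11.5×7 rectangle (area 80.50 mm²); the cube at (-2.5, -3) is absent (z outside [4, 14.5]); Taking the union: only the 11.5×7 cube is present, so the union is just that shape — area = 80.50 mm²; the cube at (10.5, 7.5) is absent (z outside [0.5, 7.5]); Combining (union): only the result so far is present, so the union is just that shape — area = 80.50 mm². So its area = 80.50 mm². Layer 52 is larger (423.00 vs 80.50 mm²).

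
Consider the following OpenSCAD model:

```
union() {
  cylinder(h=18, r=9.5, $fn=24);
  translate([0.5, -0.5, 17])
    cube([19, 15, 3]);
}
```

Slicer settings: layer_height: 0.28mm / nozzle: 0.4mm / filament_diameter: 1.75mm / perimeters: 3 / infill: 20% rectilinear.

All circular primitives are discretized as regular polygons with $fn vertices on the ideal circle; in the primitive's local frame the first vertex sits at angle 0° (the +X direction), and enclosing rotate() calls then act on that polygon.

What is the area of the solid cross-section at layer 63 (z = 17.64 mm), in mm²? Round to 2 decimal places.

495.48 mm²

At z = 17.64 mm: the r=9.5 cylinder gives a regular 24-gon of circumradius 9.5 (constant along its height) (area = (24/2)·9.500²·sin(360°/24) = 280.30 mm²); the 19×15 cube at (0.5, -0.5) contributes its full rectangle (area 285.00 mm²); Taking the union: the regions partially overlap — summed areas 565.30 mm² minus the doubly-counted overlap 69.83 mm² gives 495.48 mm² — area = 495.48 mm². Overall, the cross-section is a single solid region. Net area = 495.48 mm².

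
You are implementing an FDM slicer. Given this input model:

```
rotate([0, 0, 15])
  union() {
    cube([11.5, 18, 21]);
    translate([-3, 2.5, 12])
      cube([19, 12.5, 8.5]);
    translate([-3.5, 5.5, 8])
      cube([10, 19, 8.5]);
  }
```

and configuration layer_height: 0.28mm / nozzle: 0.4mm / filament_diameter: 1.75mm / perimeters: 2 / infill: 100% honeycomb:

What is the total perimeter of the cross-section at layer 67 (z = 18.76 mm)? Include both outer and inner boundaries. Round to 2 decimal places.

At z = 18.76 mm: the 11.5×18 cube contributes its full rectangle (perimeter 59.00 mm); the 19×12.5 cube at (-3, 2.5) contributes its full rectangle (perimeter 63.00 mm); the cube at (-3.5, 5.5) does not reach this height (z outside [8, 16.5]); Taking the union: the regions partially overlap (shared area 143.75 mm²), so the edge portions inside another operand are dropped and the merged outline is re-measured after clipping — boundary = 74.00 mm; (rotated 15° about Z; rotation is an isometry so areas/perimeters/island counts are preserved). Overall, the cross-section is a single solid region. Total boundary length (outer) = 74.00 mm.

74.00 mm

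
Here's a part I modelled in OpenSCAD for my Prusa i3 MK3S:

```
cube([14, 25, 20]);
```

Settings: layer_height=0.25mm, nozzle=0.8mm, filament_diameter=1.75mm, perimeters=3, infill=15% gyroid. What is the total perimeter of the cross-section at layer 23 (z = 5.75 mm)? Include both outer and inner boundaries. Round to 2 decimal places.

78.00 mm

At z = 5.75 mm: the cube is present — its section is the full 14×25 rectangle (perimeter 78.00 mm). Overall, the cross-section is a single solid region. Total boundary length (outer) = 78.00 mm.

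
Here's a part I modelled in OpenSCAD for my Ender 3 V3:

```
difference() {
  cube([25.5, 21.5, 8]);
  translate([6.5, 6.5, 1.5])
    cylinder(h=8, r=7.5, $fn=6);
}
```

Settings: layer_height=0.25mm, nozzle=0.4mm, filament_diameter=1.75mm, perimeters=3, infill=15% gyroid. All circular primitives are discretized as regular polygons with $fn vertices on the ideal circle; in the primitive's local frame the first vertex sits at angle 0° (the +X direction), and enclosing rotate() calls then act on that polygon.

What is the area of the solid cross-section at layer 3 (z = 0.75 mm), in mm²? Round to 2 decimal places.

At z = 0.75 mm: the 25.5×21.5 cube contributes its full rectangle (area 548.25 mm²); the cylinder at (6.5, 6.5) does not reach this height (z outside [1.5, 9.5]); After the difference (first − rest): none of the subtracted shapes is present at this height, so the 25.5×21.5 cube is unchanged — area = 548.25 mm². Overall, the cross-section is a single solid region. Net area = 548.25 mm².

548.25 mm²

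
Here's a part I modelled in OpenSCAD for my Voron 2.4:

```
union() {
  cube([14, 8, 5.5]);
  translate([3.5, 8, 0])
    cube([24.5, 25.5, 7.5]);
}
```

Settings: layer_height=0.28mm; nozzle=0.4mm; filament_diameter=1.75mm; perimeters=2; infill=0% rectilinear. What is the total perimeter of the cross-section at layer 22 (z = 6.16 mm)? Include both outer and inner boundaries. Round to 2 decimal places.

At z = 6.16 mm: the cube is not intersected at this z (z outside [0, 5.5]); the cube at (3.5, 8) (footprint 24.5×25.5) is included at this height (perimeter 100.00 mm); Taking the union: only the 24.5×25.5 cube at (3.5, 8) is present, so the union is just that shape — boundary = 100.00 mm. Overall, the cross-section is a single solid region. Total boundary length (outer) = 100.00 mm.

100.00 mm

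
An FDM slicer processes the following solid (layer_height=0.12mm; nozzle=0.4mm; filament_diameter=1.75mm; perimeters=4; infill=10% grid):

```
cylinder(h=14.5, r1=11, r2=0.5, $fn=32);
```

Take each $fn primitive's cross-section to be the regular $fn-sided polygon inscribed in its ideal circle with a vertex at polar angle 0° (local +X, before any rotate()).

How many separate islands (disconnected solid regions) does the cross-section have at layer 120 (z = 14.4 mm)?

At z = 14.4 mm: the cone contributes a regular 32-gon of circumradius 0.572 (interpolated between r1=11 and r2=0.5 at t=0.993). Overall, the cross-section is a single solid region. Island count = 1.

1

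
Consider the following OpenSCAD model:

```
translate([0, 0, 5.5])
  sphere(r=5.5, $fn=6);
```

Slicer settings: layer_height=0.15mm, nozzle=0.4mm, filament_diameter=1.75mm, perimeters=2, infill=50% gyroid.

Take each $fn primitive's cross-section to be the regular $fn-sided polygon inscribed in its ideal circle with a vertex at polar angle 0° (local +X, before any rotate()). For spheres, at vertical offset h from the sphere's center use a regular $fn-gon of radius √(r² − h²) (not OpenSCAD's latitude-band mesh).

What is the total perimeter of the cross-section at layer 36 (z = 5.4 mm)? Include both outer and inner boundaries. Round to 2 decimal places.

32.99 mm

At z = 5.4 mm: the sphere: section is a regular 6-gon, circumradius = √(r²−h²) = √(5.5²−0.1²) = 5.499 (perimeter = 2·6·5.499·sin(180°/6) = 32.99 mm). Overall, the cross-section is a single solid region. Total boundary length (outer) = 32.99 mm.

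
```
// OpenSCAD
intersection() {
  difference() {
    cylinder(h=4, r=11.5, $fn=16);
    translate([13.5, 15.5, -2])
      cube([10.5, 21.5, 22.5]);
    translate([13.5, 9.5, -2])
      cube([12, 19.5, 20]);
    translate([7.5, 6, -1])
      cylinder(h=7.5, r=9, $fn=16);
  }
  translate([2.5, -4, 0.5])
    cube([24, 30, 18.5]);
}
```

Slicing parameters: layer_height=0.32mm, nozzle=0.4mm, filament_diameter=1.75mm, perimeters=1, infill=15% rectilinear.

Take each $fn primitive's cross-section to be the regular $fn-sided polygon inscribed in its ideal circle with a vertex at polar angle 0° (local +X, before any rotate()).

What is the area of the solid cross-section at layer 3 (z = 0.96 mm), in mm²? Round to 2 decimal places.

At z = 0.96 mm: the r=11.5 cylinder contributes a regular 16-gon of circumradius 11.5 (area = (16/2)·11.500²·sin(360°/16) = 404.88 mm²); the cube at (13.5, 15.5) (footprint 10.5×21.5) is included at this height (area 225.75 mm²); the cube at (13.5, 9.5) is present — its section is the full 12×19.5 rectangle (area 234.00 mm²); the r=9 cylinder at (7.5, 6) contributes a regular 16-gon of circumradius 9 (area = (16/2)·9.000²·sin(360°/16) = 247.98 mm²); Taking the first minus the rest: starting from the r=11.5 cylinder (404.88 mm²), the 10.5×21.5 cube at (13.5, 15.5) misses the remaining region (no effect); the 12×19.5 cube at (13.5, 9.5) misses the remaining region (no effect); the r=9 cylinder at (7.5, 6) partially overlaps it — only the 132.39 mm² overlap (of its 247.98 mm²) is removed, clipping the outline — area = 272.48 mm²; the cube at (2.5, -4) (footprint 24×30) is included at this height (area 720.00 mm²); Taking the intersection: the 24×30 cube at (2.5, -4) partially overlaps the result so far; clipping to the common part keeps 12.56 mm² — area = 12.56 mm². Overall, the cross-section is a single solid region. Net area = 12.56 mm².

12.56 mm²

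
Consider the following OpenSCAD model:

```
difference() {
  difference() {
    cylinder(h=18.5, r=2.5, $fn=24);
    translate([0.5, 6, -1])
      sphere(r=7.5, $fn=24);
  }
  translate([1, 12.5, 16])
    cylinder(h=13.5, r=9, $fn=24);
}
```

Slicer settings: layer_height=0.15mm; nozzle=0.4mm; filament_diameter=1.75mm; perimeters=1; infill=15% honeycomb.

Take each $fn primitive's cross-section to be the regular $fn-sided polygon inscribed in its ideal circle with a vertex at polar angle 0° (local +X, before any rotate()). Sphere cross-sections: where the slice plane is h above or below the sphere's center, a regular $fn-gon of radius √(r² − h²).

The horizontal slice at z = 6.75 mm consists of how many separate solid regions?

At z = 6.75 mm: the cylinder: section is a regular 24-gon, circumradius r=2.5; the sphere at (0.5, 6) is absent (|z−center|=7.750 > r=7.5); Subtracting the remaining from the first: none of the subtracted shapes is present at this height, so the r=2.5 cylinder is unchanged — 1 connected region; the cylinder at (1, 12.5) is absent (z outside [16, 29.5]); Subtracting the remaining from the first: none of the subtracted shapes is present at this height, so the result so far is unchanged — 1 connected region. The result has 1 disconnected region.

1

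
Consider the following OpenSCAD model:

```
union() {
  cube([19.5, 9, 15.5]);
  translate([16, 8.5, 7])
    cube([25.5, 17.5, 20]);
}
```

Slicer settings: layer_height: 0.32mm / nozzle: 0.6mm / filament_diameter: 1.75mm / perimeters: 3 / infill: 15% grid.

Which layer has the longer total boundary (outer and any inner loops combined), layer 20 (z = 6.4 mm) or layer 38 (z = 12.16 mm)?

layer 38 (z = 12.16 mm)

Layer 20 (z = 6.4): the 19.5×9 cube contributes its full rectangle (perimeter 57.00 mm); the cube at (16, 8.5) is not intersected at this z (z outside [7, 27]); Taking the union: only the 19.5×9 cube is present, so the union is just that shape — boundary = 57.00 mm. So its perimeter = 57.00 mm. Layer 38 (z = 12.16): the cube is present — its section is the full 19.5×9 rectangle (perimeter 57.00 mm); the 25.5×17.5 cube at (16, 8.5) contributes its full rectangle (perimeter 86.00 mm); Combining (union): the regions partially overlap (shared area 1.75 mm²), so the edge portions inside another operand are dropped and the merged outline is re-measured after clipping — boundary = 135.00 mm. So its perimeter = 135.00 mm. Layer 38 is larger (135.00 vs 57.00 mm).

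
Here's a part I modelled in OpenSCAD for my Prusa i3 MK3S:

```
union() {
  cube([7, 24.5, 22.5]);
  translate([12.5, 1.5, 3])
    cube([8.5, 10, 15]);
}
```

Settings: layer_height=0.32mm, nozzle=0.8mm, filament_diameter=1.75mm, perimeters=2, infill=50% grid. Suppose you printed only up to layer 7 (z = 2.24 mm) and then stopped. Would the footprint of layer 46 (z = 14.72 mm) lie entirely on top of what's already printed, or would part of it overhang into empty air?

part overhangs

Compare the two slices. At z = 2.24: the cube (footprint 7×24.5) is included at this height (area 171.50 mm²); the cube at (12.5, 1.5) does not reach this height (z outside [3, 18]); Merging all regions: only the 7×24.5 cube is present, so the union is just that shape — area = 171.50 mm². At z = 14.72: the 7×24.5 cube contributes its full rectangle (area 171.50 mm²); the 8.5×10 cube at (12.5, 1.5) contributes its full rectangle (area 85.00 mm²); Combining (union): the 2 present regions are separate (no shared area or edge), so areas and boundary lengths simply add and each stays a separate island — area = 256.50 mm². Checking containment: at z = 14.72 the cross-section extends beyond the z = 2.24 cross-section by about 85.00 mm².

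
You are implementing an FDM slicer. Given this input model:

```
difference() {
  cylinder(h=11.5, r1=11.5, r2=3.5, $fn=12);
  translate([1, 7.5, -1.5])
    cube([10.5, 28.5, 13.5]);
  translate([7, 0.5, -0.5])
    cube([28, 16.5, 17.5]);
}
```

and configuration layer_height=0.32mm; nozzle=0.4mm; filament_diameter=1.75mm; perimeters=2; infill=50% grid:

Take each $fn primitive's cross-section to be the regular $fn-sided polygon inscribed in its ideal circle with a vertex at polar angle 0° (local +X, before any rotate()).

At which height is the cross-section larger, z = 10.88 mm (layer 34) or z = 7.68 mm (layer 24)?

Layer 34 (z = 10.88): the cone contributes a regular 12-gon of circumradius 3.931 (interpolated between r1=11.5 and r2=3.5 at t=0.946) (area = (12/2)·3.931²·sin(360°/12) = 46.37 mm²); the cube at (1, 7.5) (footprint 10.5×28.5) is included at this height (area 299.25 mm²); the 28×16.5 cube at (7, 0.5) contributes its full rectangle (area 462.00 mm²); After the difference (first − rest): starting from the cone (46.37 mm²), the 10.5×28.5 cube at (1, 7.5) misses the remaining region (no effect); the 28×16.5 cube at (7, 0.5) misses the remaining region (no effect) — area = 46.37 mm². So its area = 46.37 mm². Layer 24 (z = 7.68): the cone: at t=0.668 of its height the radius interpolates to r₁+(r₂−r₁)t = 6.157, giving a regular 12-gon of that circumradius (area = (12/2)·6.157²·sin(360°/12) = 113.74 mm²); the cube at (1, 7.5) is present — its section is the full 10.5×28.5 rectangle (area 299.25 mm²); the cube at (7, 0.5) (footprint 28×16.5) is included at this height (area 462.00 mm²); Taking the first minus the rest: starting from the cone (113.74 mm²), the 10.5×28.5 cube at (1, 7.5) misses the remaining region (no effect); the 28×16.5 cube at (7, 0.5) misses the remaining region (no effect) — area = 113.74 mm². So its area = 113.74 mm². Layer 24 is larger (113.74 vs 46.37 mm²).

layer 24 (z = 7.68 mm)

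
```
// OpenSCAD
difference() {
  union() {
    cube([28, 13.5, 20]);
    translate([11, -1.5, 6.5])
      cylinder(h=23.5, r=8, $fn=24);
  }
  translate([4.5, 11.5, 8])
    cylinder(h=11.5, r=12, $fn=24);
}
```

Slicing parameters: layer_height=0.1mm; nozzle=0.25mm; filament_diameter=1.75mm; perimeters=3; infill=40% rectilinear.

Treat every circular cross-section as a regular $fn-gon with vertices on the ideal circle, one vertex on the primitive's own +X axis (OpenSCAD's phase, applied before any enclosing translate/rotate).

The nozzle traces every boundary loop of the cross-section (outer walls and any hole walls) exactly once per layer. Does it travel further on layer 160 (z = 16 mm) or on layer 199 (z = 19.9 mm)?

layer 199 (z = 19.9 mm)

Layer 160 (z = 16): the 28×13.5 cube contributes its full rectangle (perimeter 83.00 mm); the r=8 cylinder at (11, -1.5) gives a regular 24-gon of circumradius 8 (constant along its height) (perimeter = 2·24·8.000·sin(180°/24) = 50.12 mm); Combining (union): the regions partially overlap (shared area 75.68 mm²), so the edge portions inside another operand are dropped and the merged outline is re-measured after clipping — boundary = 95.48 mm; the cylinder at (4.5, 11.5): section is a regular 24-gon, circumradius r=12 (perimeter = 2·24·12.000·sin(180°/24) = 75.18 mm); After the difference (first − rest): starting from that combined region, the r=12 cylinder at (4.5, 11.5) partially overlaps it — only the 196.56 mm² overlap (of its 447.24 mm²) is removed, clipping the outline — boundary = 87.32 mm. So its perimeter = 87.32 mm. Layer 199 (z = 19.9): the 28×13.5 cube contributes its full rectangle (perimeter 83.00 mm); the cylinder at (11, -1.5): section is a regular 24-gon, circumradius r=8 (perimeter = 2·24·8.000·sin(180°/24) = 50.12 mm); Taking the union: the regions partially overlap (shared area 75.68 mm²), so the edge portions inside another operand are dropped and the merged outline is re-measured after clipping — boundary = 95.48 mm; the cylinder at (4.5, 11.5) does not reach this height (z outside [8, 19.5]); After the difference (first − rest): none of the subtracted shapes is present at this height, so that combined region is unchanged — boundary = 95.48 mm. So its perimeter = 95.48 mm. Layer 199 is larger (95.48 vs 87.32 mm).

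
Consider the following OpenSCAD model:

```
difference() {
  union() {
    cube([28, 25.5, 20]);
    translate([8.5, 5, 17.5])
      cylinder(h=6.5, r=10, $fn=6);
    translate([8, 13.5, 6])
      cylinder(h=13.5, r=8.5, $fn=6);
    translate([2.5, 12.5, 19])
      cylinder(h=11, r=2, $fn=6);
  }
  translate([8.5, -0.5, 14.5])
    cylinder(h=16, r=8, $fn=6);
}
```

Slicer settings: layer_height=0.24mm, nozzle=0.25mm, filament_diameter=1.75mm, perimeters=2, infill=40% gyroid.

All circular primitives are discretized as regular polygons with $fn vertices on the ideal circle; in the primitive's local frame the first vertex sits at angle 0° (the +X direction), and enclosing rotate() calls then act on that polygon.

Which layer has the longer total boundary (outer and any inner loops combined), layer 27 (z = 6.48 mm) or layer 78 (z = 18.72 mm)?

layer 78 (z = 18.72 mm)

Layer 27 (z = 6.48): the 28×25.5 cube contributes its full rectangle (perimeter 107.00 mm); the cylinder at (8.5, 5) is not intersected at this z (z outside [17.5, 24]); the r=8.5 cylinder at (8, 13.5) gives a regular 6-gon of circumradius 8.5 (constant along its height) (perimeter = 2·6·8.500·sin(180°/6) = 51.00 mm); the cylinder at (2.5, 12.5) is not intersected at this z (z outside [19, 30]); Taking the union: the regions partially overlap (shared area 187.28 mm²), so the edge portions inside another operand are dropped and the merged outline is re-measured after clipping — boundary = 107.27 mm; the cylinder at (8.5, -0.5) does not reach this height (z outside [14.5, 30.5]); Subtracting the remaining from the first: none of the subtracted shapes is present at this height, so the result so far is unchanged — boundary = 107.27 mm. So its perimeter = 107.27 mm. Layer 78 (z = 18.72): the cube is present — its section is the full 28×25.5 rectangle (perimeter 107.00 mm); the r=10 cylinder at (8.5, 5) contributes a regular 6-gon of circumradius 10 (perimeter = 2·6·10.000·sin(180°/6) = 60.00 mm); the cylinder at (8, 13.5): section is a regular 6-gon, circumradius r=8.5 (perimeter = 2·6·8.500·sin(180°/6) = 51.00 mm); the cylinder at (2.5, 12.5) is not intersected at this z (z outside [19, 30]); Taking the union: the regions partially overlap (shared area 398.85 mm²), so the edge portions inside another operand are dropped and the merged outline is re-measured after clipping — boundary = 112.30 mm; the r=8 cylinder at (8.5, -0.5) gives a regular 6-gon of circumradius 8 (constant along its height) (perimeter = 2·6·8.000·sin(180°/6) = 48.00 mm); Taking the first minus the rest: starting from the result so far, the r=8 cylinder at (8.5, -0.5) partially overlaps it — only the 119.62 mm² overlap (of its 166.28 mm²) is removed, clipping the outline — boundary = 115.49 mm. So its perimeter = 115.49 mm. Layer 78 is larger (115.49 vs 107.27 mm).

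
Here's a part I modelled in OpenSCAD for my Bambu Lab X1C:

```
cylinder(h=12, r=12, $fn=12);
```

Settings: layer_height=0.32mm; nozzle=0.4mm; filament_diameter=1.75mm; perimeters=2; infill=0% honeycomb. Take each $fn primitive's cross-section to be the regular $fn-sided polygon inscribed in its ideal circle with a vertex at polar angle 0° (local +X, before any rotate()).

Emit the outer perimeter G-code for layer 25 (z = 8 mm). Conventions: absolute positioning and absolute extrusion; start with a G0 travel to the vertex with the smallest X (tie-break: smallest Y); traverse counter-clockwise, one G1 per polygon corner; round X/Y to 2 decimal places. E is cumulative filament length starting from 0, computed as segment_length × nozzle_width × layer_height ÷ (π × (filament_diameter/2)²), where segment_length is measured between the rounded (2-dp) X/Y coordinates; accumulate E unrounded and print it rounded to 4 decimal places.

At z = 8 mm: the cylinder: section is a regular 12-gon, circumradius r=12. The outline is a single polygon with 12 vertices. Extrusion per mm of travel: 0.4 × 0.32 / (π × 0.875²) = 0.053216. Accumulating E over each segment gives final E = 3.9663.

G0 X-12.00 Y0.00 Z8.00
G1 X-10.39 Y-6.00 E0.3306
G1 X-6.00 Y-10.39 E0.6610
G1 X0.00 Y-12.00 E0.9916
G1 X6.00 Y-10.39 E1.3222
G1 X10.39 Y-6.00 E1.6526
G1 X12.00 Y0.00 E1.9831
G1 X10.39 Y6.00 E2.3137
G1 X6.00 Y10.39 E2.6441
G1 X0.00 Y12.00 E2.9747
G1 X-6.00 Y10.39 E3.3053
G1 X-10.39 Y6.00 E3.6357
G1 X-12.00 Y0.00 E3.9663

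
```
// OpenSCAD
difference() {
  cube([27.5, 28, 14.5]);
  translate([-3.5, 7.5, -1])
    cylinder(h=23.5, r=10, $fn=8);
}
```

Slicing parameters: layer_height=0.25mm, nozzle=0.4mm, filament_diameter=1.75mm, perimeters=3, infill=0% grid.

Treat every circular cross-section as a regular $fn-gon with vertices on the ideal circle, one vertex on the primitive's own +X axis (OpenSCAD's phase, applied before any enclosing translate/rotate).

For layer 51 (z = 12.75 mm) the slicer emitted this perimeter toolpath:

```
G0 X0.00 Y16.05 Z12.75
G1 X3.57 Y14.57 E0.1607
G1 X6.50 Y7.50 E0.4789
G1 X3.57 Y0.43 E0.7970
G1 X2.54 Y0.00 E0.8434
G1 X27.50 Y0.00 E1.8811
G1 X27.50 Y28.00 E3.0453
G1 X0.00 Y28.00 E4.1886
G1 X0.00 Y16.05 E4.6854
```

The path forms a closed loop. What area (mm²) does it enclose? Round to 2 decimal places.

Apply the shoelace formula to the sequence of (X, Y) vertices; enclosed area = 694.85 mm².

694.85 mm²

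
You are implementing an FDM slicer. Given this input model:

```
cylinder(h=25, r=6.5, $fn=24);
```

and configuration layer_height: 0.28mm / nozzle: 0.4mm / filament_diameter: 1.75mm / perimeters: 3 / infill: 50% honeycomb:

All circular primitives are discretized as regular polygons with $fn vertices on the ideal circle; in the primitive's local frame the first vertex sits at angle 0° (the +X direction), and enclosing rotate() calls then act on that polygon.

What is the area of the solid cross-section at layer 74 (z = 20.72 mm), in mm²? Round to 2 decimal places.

At z = 20.72 mm: the r=6.5 cylinder contributes a regular 24-gon of circumradius 6.5 (area = (24/2)·6.500²·sin(360°/24) = 131.22 mm²). Overall, the cross-section is a single solid region. Net area = 131.22 mm².

131.22 mm²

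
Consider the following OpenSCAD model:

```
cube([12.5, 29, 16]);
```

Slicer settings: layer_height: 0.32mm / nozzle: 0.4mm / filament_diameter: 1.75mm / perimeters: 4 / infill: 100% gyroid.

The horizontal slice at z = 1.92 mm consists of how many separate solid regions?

At z = 1.92 mm: the 12.5×29 cube contributes its full rectangle. The result has 1 disconnected region.

1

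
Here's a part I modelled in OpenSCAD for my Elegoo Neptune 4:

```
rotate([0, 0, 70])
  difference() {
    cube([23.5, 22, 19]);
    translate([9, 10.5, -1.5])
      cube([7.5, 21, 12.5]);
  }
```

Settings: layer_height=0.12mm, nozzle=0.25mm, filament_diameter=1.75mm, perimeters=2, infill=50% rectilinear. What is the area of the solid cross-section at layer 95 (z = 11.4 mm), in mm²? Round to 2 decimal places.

At z = 11.4 mm: the cube (footprint 23.5×22) is included at this height (area 517.00 mm²); the cube at (9, 10.5) does not reach this height (z outside [-1.5, 11]); Subtracting the remaining from the first: none of the subtracted shapes is present at this height, so the 23.5×22 cube is unchanged — area = 517.00 mm²; (rotated 70° about Z; rotation is an isometry so areas/perimeters/island counts are preserved). Overall, the cross-section is a single solid region. Net area = 517.00 mm².

517.00 mm²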